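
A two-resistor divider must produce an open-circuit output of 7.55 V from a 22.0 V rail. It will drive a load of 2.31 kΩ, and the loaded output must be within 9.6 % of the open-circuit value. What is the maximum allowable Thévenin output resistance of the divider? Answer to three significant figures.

R_th ≤ 245 Ω

Loading drop = R_th/(R_th + R_L) ≤ 0.0960, so R_th ≤ R_L · ε/(1−ε) = 2.31 kΩ × 0.0960/0.9040 = 245 Ω.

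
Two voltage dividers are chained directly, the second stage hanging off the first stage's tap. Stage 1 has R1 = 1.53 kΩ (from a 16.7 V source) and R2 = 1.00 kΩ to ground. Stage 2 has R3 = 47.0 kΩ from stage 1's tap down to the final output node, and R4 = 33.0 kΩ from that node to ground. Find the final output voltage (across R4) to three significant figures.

Stage 2 presents R3+R4 = 80.00 kΩ as a load on stage 1's tap.
Stage 1's lower leg becomes R2‖(R3+R4) = 0.9877 kΩ, so V_mid = 16.7 × 0.9877/2.518 = 6.551 V.
Stage 2 is itself unloaded: V_out = V_mid × R4/(R3+R4) = 6.551 × 33.0/80.00 = 2.70 V.

V_out ≈ 2.70 V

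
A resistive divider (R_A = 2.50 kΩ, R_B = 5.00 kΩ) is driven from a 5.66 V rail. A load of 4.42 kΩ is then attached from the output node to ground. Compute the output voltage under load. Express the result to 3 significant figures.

The load sits in parallel with R_B: R_B‖R_L = (5.00 × 4.42) / (5.00 + 4.42) = 2.346 kΩ.
V_out = 5.66 × 2.346 / (2.50 + 2.346) = 5.66 × 2.346/4.846 = 2.74 V.

V_out ≈ 2.74 V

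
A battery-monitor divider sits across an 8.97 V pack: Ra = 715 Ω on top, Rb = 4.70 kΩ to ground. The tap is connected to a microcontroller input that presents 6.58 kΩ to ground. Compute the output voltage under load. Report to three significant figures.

The load sits in parallel with Rb: Rb‖R_L = (4700 × 6580) / (4700 + 6580) = 2742 Ω.
V_out = 8.97 × 2742 / (715 + 2742) = 8.97 × 2742/3457 = 7.11 V.

V_out ≈ 7.11 V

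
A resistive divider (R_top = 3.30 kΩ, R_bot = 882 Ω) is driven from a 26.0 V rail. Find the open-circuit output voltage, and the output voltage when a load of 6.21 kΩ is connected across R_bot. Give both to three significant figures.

Unloaded: 5.48 V; loaded: 4.93 V

Open-circuit: V = 26.0 × 882/(3300 + 882) = 5.48 V.
With the load, R_bot becomes R_bot‖R_L = 772.3 Ω, so V = 26.0 × 772.3/4072 = 4.93 V.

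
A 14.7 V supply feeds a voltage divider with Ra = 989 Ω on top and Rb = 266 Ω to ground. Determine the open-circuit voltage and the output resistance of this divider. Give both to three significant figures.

V_th is the open-circuit tap voltage: 14.7 × 266/(989 + 266) = 3.12 V.
With the supply zeroed, Ra and Rb appear in parallel from the tap: R_th = Ra‖Rb = (989 × 266)/1255 = 210 Ω.

V_th = 3.12 V, R_th = 210 Ω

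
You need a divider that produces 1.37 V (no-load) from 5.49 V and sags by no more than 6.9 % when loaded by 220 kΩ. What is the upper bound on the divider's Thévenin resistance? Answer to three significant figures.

R_th ≤ 16.3 kΩ

Loading drop = R_th/(R_th + R_L) ≤ 0.0690, so R_th ≤ R_L · ε/(1−ε) = 220 kΩ × 0.0690/0.9310 = 16.3 kΩ.
(Any R1, R2 with R2/(R1+R2) = 0.250 and R1‖R2 ≤ 16.3 kΩ will meet the spec.)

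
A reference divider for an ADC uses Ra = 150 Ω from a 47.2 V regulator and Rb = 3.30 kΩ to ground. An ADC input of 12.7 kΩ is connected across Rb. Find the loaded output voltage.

V_out ≈ 44.6 V

The load sits in parallel with Rb: Rb‖R_L = (3300 × 12700) / (3300 + 12700) = 2619 Ω.
V_out = 47.2 × 2619 / (150 + 2619) = 47.2 × 2619/2769 = 44.6 V.
(Unloaded it would have been 45.1 V.)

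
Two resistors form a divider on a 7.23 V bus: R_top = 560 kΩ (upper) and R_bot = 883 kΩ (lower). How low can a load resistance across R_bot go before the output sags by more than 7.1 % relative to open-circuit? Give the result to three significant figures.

R_L(min) ≈ 4.48 MΩ

Output resistance R_th = R_top‖R_bot = (560 × 883)/1443 = 342.7 kΩ.
The fractional drop is R_th/(R_th + R_L); requiring this ≤ 0.0710 gives R_L ≥ R_th(1/0.0710 − 1) = 342.7 × 13.08 = 4.48 MΩ.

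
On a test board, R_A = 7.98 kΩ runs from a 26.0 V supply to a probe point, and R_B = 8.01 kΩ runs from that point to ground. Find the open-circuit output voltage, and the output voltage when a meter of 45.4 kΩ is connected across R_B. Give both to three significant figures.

Unloaded: 13.0 V; loaded: 12.0 V

Open-circuit: V = 26.0 × 8.01/(7.98 + 8.01) = 13.0 V.
With the load, R_B becomes R_B‖R_L = 6.809 kΩ, so V = 26.0 × 6.809/14.79 = 12.0 V.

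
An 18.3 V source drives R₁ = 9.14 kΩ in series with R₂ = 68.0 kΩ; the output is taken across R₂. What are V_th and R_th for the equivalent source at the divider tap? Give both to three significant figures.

V_th is the open-circuit tap voltage: 18.3 × 68.0/(9.14 + 68.0) = 16.1 V.
With the supply zeroed, R₁ and R₂ appear in parallel from the tap: R_th = R₁‖R₂ = (9.14 × 68.0)/77.14 = 8.06 kΩ.

V_th = 16.1 V, R_th = 8.06 kΩ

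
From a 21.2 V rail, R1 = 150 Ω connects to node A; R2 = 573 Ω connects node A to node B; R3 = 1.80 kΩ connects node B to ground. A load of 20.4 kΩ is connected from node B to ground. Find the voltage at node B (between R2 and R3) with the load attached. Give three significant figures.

V ≈ 14.8 V

At node B, R3 is in parallel with the load: R3‖R_L = 1654 Ω.
Below node A the resistance is R2 + (R3‖R_L) = 2227 Ω, so V_A = 21.2 × 2227/2377 = 19.86 V.
Then V_B = V_A × (R3‖R_L)/(R2 + R3‖R_L) = 19.86 × 1654/2227 = 14.8 V.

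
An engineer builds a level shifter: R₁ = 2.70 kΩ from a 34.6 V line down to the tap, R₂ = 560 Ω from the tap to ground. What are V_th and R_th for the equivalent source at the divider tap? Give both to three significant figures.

V_th is the open-circuit tap voltage: 34.6 × 560/(2700 + 560) = 5.94 V.
With the supply zeroed, R₁ and R₂ appear in parallel from the tap: R_th = R₁‖R₂ = (2700 × 560)/3260 = 464 Ω.

V_th = 5.94 V, R_th = 464 Ω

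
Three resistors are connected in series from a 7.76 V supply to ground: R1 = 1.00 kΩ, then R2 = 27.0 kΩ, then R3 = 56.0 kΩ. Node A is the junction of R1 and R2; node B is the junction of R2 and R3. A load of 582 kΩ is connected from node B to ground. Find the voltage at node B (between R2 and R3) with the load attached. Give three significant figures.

V ≈ 5.01 V

At node B, R3 is in parallel with the load: R3‖R_L = 51.08 kΩ.
Below node A the resistance is R2 + (R3‖R_L) = 78.08 kΩ, so V_A = 7.76 × 78.08/79.08 = 7.662 V.
Then V_B = V_A × (R3‖R_L)/(R2 + R3‖R_L) = 7.662 × 51.08/78.08 = 5.01 V.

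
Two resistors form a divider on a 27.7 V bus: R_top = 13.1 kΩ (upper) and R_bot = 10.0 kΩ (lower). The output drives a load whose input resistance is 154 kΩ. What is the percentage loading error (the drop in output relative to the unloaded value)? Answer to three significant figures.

The divider's output (Thévenin) resistance is R_top‖R_bot = 5.671 kΩ.
Fractional drop under load = R_th/(R_th + R_L) = 5.671 / (5.671 + 154) = 0.03552.
So the output falls by 3.55 %.

3.55 %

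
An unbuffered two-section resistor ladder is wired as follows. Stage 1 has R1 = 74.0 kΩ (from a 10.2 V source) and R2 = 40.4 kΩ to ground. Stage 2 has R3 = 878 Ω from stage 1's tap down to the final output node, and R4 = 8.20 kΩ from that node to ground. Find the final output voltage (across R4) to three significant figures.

V_out ≈ 0.839 V

Stage 2 presents R3+R4 = 9078 Ω as a load on stage 1's tap.
Stage 1's lower leg becomes R2‖(R3+R4) = 7412 Ω, so V_mid = 10.2 × 7412/81410 = 0.9287 V.
Stage 2 is itself unloaded: V_out = V_mid × R4/(R3+R4) = 0.9287 × 8200/9078 = 0.839 V.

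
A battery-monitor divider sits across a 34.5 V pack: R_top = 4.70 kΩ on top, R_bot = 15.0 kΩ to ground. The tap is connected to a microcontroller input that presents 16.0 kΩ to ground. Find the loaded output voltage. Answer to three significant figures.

V_out ≈ 21.5 V

The load sits in parallel with R_bot: R_bot‖R_L = (15.0 × 16.0) / (15.0 + 16.0) = 7.742 kΩ.
V_out = 34.5 × 7.742 / (4.70 + 7.742) = 34.5 × 7.742/12.44 = 21.5 V.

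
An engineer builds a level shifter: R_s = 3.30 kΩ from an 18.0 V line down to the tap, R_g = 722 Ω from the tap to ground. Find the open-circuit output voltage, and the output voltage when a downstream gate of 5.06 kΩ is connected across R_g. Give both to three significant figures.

Open-circuit: V = 18.0 × 722/(3300 + 722) = 3.23 V.
With the load, R_g becomes R_g‖R_L = 631.8 Ω, so V = 18.0 × 631.8/3932 = 2.89 V.

Unloaded: 3.23 V; loaded: 2.89 V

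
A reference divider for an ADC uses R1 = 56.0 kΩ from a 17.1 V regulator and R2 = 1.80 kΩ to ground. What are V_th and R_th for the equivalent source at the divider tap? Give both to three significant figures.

V_th is the open-circuit tap voltage: 17.1 × 1.80/(56.0 + 1.80) = 0.533 V.
With the supply zeroed, R1 and R2 appear in parallel from the tap: R_th = R1‖R2 = (56.0 × 1.80)/57.80 = 1.74 kΩ.

V_th = 0.533 V, R_th = 1.74 kΩ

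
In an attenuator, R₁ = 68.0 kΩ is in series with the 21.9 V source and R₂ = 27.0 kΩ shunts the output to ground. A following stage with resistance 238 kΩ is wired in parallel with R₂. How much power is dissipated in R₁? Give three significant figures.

Total resistance from the source is R₁ + (R₂‖R_L) = 92.25 kΩ, so I = 21.9/92.25 kΩ = 0.2374 mA.
P = I²·R₁ = (0.2374 mA)² × 68.0 kΩ = 3.83 mW.

P ≈ 3.83 mW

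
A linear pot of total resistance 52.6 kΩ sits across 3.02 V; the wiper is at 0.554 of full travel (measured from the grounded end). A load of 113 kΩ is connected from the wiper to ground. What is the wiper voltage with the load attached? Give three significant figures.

V ≈ 1.50 V

The wiper splits the pot into (1−α)R = 23.46 kΩ above and αR = 29.14 kΩ below.
Lower section ‖ load = 23.17 kΩ.
V_wiper = 3.02 × 23.17/(23.46 + 23.17) = 1.50 V.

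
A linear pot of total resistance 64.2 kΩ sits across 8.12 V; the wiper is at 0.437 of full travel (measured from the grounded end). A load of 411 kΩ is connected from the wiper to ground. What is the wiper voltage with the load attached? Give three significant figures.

The wiper splits the pot into (1−α)R = 36.14 kΩ above and αR = 28.06 kΩ below.
Lower section ‖ load = 26.26 kΩ.
V_wiper = 8.12 × 26.26/(36.14 + 26.26) = 3.42 V.

V ≈ 3.42 V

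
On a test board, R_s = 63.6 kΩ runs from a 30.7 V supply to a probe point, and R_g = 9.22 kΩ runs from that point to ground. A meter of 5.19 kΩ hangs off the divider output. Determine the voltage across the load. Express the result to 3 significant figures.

V_out ≈ 1.52 V

The load sits in parallel with R_g: R_g‖R_L = (9.22 × 5.19) / (9.22 + 5.19) = 3.321 kΩ.
V_out = 30.7 × 3.321 / (63.6 + 3.321) = 30.7 × 3.321/66.92 = 1.52 V.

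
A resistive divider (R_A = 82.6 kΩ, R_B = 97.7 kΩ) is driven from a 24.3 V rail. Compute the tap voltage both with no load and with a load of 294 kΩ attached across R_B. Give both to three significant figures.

Unloaded: 13.2 V; loaded: 11.4 V

Open-circuit: V = 24.3 × 97.7/(82.6 + 97.7) = 13.2 V.
With the load, R_B becomes R_B‖R_L = 73.33 kΩ, so V = 24.3 × 73.33/155.9 = 11.4 V.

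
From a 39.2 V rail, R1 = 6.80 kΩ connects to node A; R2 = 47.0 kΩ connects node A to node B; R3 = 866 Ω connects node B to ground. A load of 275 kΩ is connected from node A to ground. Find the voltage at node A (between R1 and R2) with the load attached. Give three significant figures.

V ≈ 33.6 V

Below node A the series string R2+R3 = 47870 Ω sits in parallel with the 275000 Ω load: 40770 Ω.
V_A = 39.2 × 40770/(6800 + 40770) = 33.6 V.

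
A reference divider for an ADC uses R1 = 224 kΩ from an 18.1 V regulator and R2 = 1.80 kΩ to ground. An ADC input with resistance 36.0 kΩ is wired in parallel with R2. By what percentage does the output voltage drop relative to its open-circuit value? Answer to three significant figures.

4.73 %

The divider's output (Thévenin) resistance is R1‖R2 = 1.786 kΩ.
Fractional drop under load = R_th/(R_th + R_L) = 1.786 / (1.786 + 36.0) = 0.04726.
So the output falls by 4.73 %.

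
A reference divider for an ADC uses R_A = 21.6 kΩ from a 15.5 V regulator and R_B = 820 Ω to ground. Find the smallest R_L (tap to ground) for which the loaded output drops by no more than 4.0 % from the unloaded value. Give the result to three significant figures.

Output resistance R_th = R_A‖R_B = (21600 × 820)/22420 = 790.0 Ω.
The fractional drop is R_th/(R_th + R_L); requiring this ≤ 0.0400 gives R_L ≥ R_th(1/0.0400 − 1) = 790.0 × 24.00 = 19.0 kΩ.

R_L(min) ≈ 19.0 kΩ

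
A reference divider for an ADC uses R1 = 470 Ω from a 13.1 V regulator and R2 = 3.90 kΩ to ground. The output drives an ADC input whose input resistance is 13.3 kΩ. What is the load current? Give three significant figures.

I_L ≈ 0.852 mA

R2‖R_L = 3016 Ω; V_out = 13.1 × 3016/3486 = 11.33 V.
I_L = V_out / R_L = 11.33 / 13.3 kΩ = 0.852 mA.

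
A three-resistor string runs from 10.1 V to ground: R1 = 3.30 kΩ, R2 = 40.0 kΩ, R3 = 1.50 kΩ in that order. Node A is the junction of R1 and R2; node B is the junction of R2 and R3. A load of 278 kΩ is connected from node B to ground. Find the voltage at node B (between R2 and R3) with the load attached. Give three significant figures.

V ≈ 0.336 V

At node B, R3 is in parallel with the load: R3‖R_L = 1.492 kΩ.
Below node A the resistance is R2 + (R3‖R_L) = 41.49 kΩ, so V_A = 10.1 × 41.49/44.79 = 9.356 V.
Then V_B = V_A × (R3‖R_L)/(R2 + R3‖R_L) = 9.356 × 1.492/41.49 = 0.336 V.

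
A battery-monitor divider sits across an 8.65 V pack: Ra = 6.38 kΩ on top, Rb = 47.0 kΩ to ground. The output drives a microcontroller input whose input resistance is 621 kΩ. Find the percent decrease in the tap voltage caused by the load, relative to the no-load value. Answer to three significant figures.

The divider's output (Thévenin) resistance is Ra‖Rb = 5.617 kΩ.
Fractional drop under load = R_th/(R_th + R_L) = 5.617 / (5.617 + 621) = 0.008965.
So the output falls by 0.896 %.

0.896 %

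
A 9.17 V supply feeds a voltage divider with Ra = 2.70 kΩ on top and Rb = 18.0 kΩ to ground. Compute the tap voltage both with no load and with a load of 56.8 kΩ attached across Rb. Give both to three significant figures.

Open-circuit: V = 9.17 × 18.0/(2.70 + 18.0) = 7.97 V.
With the load, Rb becomes Rb‖R_L = 13.67 kΩ, so V = 9.17 × 13.67/16.37 = 7.66 V.

Unloaded: 7.97 V; loaded: 7.66 V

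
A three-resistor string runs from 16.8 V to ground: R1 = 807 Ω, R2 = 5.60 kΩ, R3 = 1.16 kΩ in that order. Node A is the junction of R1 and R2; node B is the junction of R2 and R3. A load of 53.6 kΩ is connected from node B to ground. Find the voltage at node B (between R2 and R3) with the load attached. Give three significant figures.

V ≈ 2.53 V

At node B, R3 is in parallel with the load: R3‖R_L = 1135 Ω.
Below node A the resistance is R2 + (R3‖R_L) = 6735 Ω, so V_A = 16.8 × 6735/7542 = 15.00 V.
Then V_B = V_A × (R3‖R_L)/(R2 + R3‖R_L) = 15.00 × 1135/6735 = 2.53 V.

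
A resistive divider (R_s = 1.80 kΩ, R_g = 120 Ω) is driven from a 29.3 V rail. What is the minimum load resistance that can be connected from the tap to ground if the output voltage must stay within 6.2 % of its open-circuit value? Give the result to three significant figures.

R_L(min) ≈ 1.70 kΩ

Output resistance R_th = R_s‖R_g = (1800 × 120)/1920 = 112.5 Ω.
The fractional drop is R_th/(R_th + R_L); requiring this ≤ 0.0620 gives R_L ≥ R_th(1/0.0620 − 1) = 112.5 × 15.13 = 1.70 kΩ.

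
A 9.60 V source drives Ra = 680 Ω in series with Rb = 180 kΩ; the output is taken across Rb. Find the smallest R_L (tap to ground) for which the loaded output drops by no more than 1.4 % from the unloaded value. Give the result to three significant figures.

R_L(min) ≈ 47.7 kΩ

Output resistance R_th = Ra‖Rb = (680 × 180000)/180700 = 677.4 Ω.
The fractional drop is R_th/(R_th + R_L); requiring this ≤ 0.0140 gives R_L ≥ R_th(1/0.0140 − 1) = 677.4 × 70.43 = 47.7 kΩ.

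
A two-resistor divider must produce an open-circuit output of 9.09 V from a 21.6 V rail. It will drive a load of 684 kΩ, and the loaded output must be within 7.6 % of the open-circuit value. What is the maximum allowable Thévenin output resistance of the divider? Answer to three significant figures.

Loading drop = R_th/(R_th + R_L) ≤ 0.0760, so R_th ≤ R_L · ε/(1−ε) = 684 kΩ × 0.0760/0.9240 = 56.3 kΩ.
(Any R1, R2 with R2/(R1+R2) = 0.421 and R1‖R2 ≤ 56.3 kΩ will meet the spec.)

R_th ≤ 56.3 kΩ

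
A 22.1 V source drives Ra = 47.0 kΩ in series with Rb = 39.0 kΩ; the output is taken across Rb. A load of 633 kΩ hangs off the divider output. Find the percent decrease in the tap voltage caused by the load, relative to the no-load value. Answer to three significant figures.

The divider's output (Thévenin) resistance is Ra‖Rb = 21.31 kΩ.
Fractional drop under load = R_th/(R_th + R_L) = 21.31 / (21.31 + 633) = 0.03257.
So the output falls by 3.26 %.

3.26 %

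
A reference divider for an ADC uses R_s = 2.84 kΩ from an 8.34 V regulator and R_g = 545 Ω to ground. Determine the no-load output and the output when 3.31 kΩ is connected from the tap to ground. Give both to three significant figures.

Unloaded: 1.34 V; loaded: 1.18 V

Open-circuit: V = 8.34 × 545/(2840 + 545) = 1.34 V.
With the load, R_g becomes R_g‖R_L = 468.0 Ω, so V = 8.34 × 468.0/3308 = 1.18 V.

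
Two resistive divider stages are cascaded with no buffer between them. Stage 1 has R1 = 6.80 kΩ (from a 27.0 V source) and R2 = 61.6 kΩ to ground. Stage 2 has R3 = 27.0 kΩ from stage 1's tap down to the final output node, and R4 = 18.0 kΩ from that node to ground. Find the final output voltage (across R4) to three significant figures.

Stage 2 presents R3+R4 = 45.00 kΩ as a load on stage 1's tap.
Stage 1's lower leg becomes R2‖(R3+R4) = 26.00 kΩ, so V_mid = 27.0 × 26.00/32.80 = 21.40 V.
Stage 2 is itself unloaded: V_out = V_mid × R4/(R3+R4) = 21.40 × 18.0/45.00 = 8.56 V.

V_out ≈ 8.56 V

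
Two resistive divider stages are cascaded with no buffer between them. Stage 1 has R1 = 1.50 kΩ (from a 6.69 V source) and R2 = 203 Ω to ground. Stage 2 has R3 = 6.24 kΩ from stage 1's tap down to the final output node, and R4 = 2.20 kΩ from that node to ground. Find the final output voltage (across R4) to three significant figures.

Stage 2 presents R3+R4 = 8440 Ω as a load on stage 1's tap.
Stage 1's lower leg becomes R2‖(R3+R4) = 198.2 Ω, so V_mid = 6.69 × 198.2/1698 = 0.7809 V.
Stage 2 is itself unloaded: V_out = V_mid × R4/(R3+R4) = 0.7809 × 2200/8440 = 0.204 V.

V_out ≈ 0.204 V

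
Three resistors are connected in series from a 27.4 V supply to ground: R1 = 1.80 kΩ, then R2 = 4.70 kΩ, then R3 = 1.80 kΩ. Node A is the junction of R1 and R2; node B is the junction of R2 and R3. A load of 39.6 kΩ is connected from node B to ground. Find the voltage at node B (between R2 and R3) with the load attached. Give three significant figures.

At node B, R3 is in parallel with the load: R3‖R_L = 1.722 kΩ.
Below node A the resistance is R2 + (R3‖R_L) = 6.422 kΩ, so V_A = 27.4 × 6.422/8.222 = 21.40 V.
Then V_B = V_A × (R3‖R_L)/(R2 + R3‖R_L) = 21.40 × 1.722/6.422 = 5.74 V.

V ≈ 5.74 V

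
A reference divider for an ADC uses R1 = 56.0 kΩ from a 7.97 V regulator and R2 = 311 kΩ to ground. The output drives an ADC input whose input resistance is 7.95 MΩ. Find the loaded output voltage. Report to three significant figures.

V_out ≈ 6.71 V

The load sits in parallel with R2: R2‖R_L = (311 × 7950) / (311 + 7950) = 299.3 kΩ.
V_out = 7.97 × 299.3 / (56.0 + 299.3) = 7.97 × 299.3/355.3 = 6.71 V.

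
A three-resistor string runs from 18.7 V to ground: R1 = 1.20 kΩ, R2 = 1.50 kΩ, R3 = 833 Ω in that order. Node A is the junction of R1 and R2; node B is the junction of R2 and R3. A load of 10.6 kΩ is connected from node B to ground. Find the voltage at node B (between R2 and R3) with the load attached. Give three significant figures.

V ≈ 4.16 V

At node B, R3 is in parallel with the load: R3‖R_L = 772.3 Ω.
Below node A the resistance is R2 + (R3‖R_L) = 2272 Ω, so V_A = 18.7 × 2272/3472 = 12.24 V.
Then V_B = V_A × (R3‖R_L)/(R2 + R3‖R_L) = 12.24 × 772.3/2272 = 4.16 V.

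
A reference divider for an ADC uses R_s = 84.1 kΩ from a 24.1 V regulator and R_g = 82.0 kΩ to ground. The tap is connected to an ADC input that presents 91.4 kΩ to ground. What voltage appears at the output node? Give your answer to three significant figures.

V_out ≈ 8.18 V

The load sits in parallel with R_g: R_g‖R_L = (82.0 × 91.4) / (82.0 + 91.4) = 43.22 kΩ.
V_out = 24.1 × 43.22 / (84.1 + 43.22) = 24.1 × 43.22/127.3 = 8.18 V.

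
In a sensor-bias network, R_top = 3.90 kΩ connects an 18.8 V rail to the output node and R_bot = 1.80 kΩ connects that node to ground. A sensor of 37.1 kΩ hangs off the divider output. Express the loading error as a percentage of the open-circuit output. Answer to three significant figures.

The divider's output (Thévenin) resistance is R_top‖R_bot = 1.232 kΩ.
Fractional drop under load = R_th/(R_th + R_L) = 1.232 / (1.232 + 37.1) = 0.03213.
So the output falls by 3.21 %.

3.21 %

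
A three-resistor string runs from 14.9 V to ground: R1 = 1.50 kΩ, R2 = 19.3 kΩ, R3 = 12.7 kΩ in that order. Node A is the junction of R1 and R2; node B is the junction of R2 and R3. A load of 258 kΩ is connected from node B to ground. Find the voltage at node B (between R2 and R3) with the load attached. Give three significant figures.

V ≈ 5.48 V

At node B, R3 is in parallel with the load: R3‖R_L = 12.10 kΩ.
Below node A the resistance is R2 + (R3‖R_L) = 31.40 kΩ, so V_A = 14.9 × 31.40/32.90 = 14.22 V.
Then V_B = V_A × (R3‖R_L)/(R2 + R3‖R_L) = 14.22 × 12.10/31.40 = 5.48 V.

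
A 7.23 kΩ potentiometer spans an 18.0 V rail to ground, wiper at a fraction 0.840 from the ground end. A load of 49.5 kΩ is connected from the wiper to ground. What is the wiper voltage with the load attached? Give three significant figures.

The wiper splits the pot into (1−α)R = 1.157 kΩ above and αR = 6.073 kΩ below.
Lower section ‖ load = 5.410 kΩ.
V_wiper = 18.0 × 5.410/(1.157 + 5.410) = 14.8 V.

V ≈ 14.8 V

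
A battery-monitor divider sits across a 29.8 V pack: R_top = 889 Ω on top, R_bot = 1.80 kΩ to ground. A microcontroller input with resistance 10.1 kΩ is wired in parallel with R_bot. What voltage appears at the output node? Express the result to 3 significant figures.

The load sits in parallel with R_bot: R_bot‖R_L = (1800 × 10100) / (1800 + 10100) = 1528 Ω.
V_out = 29.8 × 1528 / (889 + 1528) = 29.8 × 1528/2417 = 18.8 V.

V_out ≈ 18.8 V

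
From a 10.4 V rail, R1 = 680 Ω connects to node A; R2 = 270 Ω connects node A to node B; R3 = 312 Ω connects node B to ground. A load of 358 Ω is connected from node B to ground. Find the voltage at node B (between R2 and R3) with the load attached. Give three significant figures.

At node B, R3 is in parallel with the load: R3‖R_L = 166.7 Ω.
Below node A the resistance is R2 + (R3‖R_L) = 436.7 Ω, so V_A = 10.4 × 436.7/1117 = 4.067 V.
Then V_B = V_A × (R3‖R_L)/(R2 + R3‖R_L) = 4.067 × 166.7/436.7 = 1.55 V.

V ≈ 1.55 V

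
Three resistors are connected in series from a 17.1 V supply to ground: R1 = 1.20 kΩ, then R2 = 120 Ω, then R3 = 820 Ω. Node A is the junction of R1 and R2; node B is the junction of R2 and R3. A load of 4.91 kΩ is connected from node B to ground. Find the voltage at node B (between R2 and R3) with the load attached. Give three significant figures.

At node B, R3 is in parallel with the load: R3‖R_L = 702.7 Ω.
Below node A the resistance is R2 + (R3‖R_L) = 822.7 Ω, so V_A = 17.1 × 822.7/2023 = 6.955 V.
Then V_B = V_A × (R3‖R_L)/(R2 + R3‖R_L) = 6.955 × 702.7/822.7 = 5.94 V.

V ≈ 5.94 V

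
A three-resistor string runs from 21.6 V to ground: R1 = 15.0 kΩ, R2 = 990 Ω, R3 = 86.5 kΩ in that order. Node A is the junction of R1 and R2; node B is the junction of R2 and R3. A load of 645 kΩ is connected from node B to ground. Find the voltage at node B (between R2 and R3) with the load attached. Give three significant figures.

V ≈ 17.9 V

At node B, R3 is in parallel with the load: R3‖R_L = 76270 Ω.
Below node A the resistance is R2 + (R3‖R_L) = 77260 Ω, so V_A = 21.6 × 77260/92260 = 18.09 V.
Then V_B = V_A × (R3‖R_L)/(R2 + R3‖R_L) = 18.09 × 76270/77260 = 17.9 V.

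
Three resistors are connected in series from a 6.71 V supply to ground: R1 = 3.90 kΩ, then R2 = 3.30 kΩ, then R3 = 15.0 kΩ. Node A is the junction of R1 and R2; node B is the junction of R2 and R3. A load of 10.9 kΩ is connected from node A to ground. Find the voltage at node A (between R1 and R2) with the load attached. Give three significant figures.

V ≈ 4.27 V

Below node A the series string R2+R3 = 18.30 kΩ sits in parallel with the 10.9 kΩ load: 6.831 kΩ.
V_A = 6.71 × 6.831/(3.90 + 6.831) = 4.27 V.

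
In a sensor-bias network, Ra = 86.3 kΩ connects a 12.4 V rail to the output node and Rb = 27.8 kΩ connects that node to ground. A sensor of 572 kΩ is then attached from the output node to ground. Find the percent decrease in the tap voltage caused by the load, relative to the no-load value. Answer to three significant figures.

The divider's output (Thévenin) resistance is Ra‖Rb = 21.03 kΩ.
Fractional drop under load = R_th/(R_th + R_L) = 21.03 / (21.03 + 572) = 0.03546.
So the output falls by 3.55 %.

3.55 %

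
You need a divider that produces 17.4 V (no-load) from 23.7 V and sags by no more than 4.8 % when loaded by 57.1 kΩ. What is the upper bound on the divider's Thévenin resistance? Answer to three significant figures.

R_th ≤ 2.88 kΩ

Loading drop = R_th/(R_th + R_L) ≤ 0.0480, so R_th ≤ R_L · ε/(1−ε) = 57.1 kΩ × 0.0480/0.9520 = 2.88 kΩ.
(Any R1, R2 with R2/(R1+R2) = 0.734 and R1‖R2 ≤ 2.88 kΩ will meet the spec.)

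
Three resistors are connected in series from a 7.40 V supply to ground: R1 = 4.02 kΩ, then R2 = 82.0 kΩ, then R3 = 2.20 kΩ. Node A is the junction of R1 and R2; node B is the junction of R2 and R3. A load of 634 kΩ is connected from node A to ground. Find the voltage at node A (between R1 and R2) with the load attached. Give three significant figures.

V ≈ 7.02 V

Below node A the series string R2+R3 = 84.20 kΩ sits in parallel with the 634 kΩ load: 74.33 kΩ.
V_A = 7.40 × 74.33/(4.02 + 74.33) = 7.02 V.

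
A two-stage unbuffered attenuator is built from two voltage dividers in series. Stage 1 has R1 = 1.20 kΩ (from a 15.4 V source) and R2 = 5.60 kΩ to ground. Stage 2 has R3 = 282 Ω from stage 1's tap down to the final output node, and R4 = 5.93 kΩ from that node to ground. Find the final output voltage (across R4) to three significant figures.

Stage 2 presents R3+R4 = 6212 Ω as a load on stage 1's tap.
Stage 1's lower leg becomes R2‖(R3+R4) = 2945 Ω, so V_mid = 15.4 × 2945/4145 = 10.94 V.
Stage 2 is itself unloaded: V_out = V_mid × R4/(R3+R4) = 10.94 × 5930/6212 = 10.4 V.

V_out ≈ 10.4 V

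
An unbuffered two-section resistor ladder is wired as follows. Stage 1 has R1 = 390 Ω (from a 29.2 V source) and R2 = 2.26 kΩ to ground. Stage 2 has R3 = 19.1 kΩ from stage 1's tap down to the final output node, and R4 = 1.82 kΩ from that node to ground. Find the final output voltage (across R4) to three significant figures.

V_out ≈ 2.13 V

Stage 2 presents R3+R4 = 20920 Ω as a load on stage 1's tap.
Stage 1's lower leg becomes R2‖(R3+R4) = 2040 Ω, so V_mid = 29.2 × 2040/2430 = 24.51 V.
Stage 2 is itself unloaded: V_out = V_mid × R4/(R3+R4) = 24.51 × 1820/20920 = 2.13 V.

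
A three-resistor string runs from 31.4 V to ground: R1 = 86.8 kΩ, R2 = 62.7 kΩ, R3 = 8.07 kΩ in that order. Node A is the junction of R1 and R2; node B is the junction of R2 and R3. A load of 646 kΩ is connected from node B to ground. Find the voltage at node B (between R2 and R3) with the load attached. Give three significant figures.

At node B, R3 is in parallel with the load: R3‖R_L = 7.970 kΩ.
Below node A the resistance is R2 + (R3‖R_L) = 70.67 kΩ, so V_A = 31.4 × 70.67/157.5 = 14.09 V.
Then V_B = V_A × (R3‖R_L)/(R2 + R3‖R_L) = 14.09 × 7.970/70.67 = 1.59 V.

V ≈ 1.59 V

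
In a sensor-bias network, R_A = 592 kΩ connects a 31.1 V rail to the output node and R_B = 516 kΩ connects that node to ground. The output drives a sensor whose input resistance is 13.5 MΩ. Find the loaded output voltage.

The load sits in parallel with R_B: R_B‖R_L = (516 × 13500) / (516 + 13500) = 497.0 kΩ.
V_out = 31.1 × 497.0 / (592 + 497.0) = 31.1 × 497.0/1089 = 14.2 V.

V_out ≈ 14.2 V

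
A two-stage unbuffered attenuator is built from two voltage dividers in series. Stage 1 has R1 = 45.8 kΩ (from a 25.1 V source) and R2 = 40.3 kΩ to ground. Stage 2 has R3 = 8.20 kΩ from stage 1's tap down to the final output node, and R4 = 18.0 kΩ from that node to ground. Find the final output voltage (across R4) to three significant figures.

Stage 2 presents R3+R4 = 26.20 kΩ as a load on stage 1's tap.
Stage 1's lower leg becomes R2‖(R3+R4) = 15.88 kΩ, so V_mid = 25.1 × 15.88/61.68 = 6.461 V.
Stage 2 is itself unloaded: V_out = V_mid × R4/(R3+R4) = 6.461 × 18.0/26.20 = 4.44 V.

V_out ≈ 4.44 V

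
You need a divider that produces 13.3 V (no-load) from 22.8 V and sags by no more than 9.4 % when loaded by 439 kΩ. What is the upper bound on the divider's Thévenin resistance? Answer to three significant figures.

Loading drop = R_th/(R_th + R_L) ≤ 0.0940, so R_th ≤ R_L · ε/(1−ε) = 439 kΩ × 0.0940/0.9060 = 45.5 kΩ.

R_th ≤ 45.5 kΩ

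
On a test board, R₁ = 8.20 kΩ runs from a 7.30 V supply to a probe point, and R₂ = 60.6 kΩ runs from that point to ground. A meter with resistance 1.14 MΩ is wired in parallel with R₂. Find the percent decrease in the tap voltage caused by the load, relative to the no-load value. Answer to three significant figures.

The divider's output (Thévenin) resistance is R₁‖R₂ = 7.223 kΩ.
Fractional drop under load = R_th/(R_th + R_L) = 7.223 / (7.223 + 1140) = 0.006296.
So the output falls by 0.630 %.

0.630 %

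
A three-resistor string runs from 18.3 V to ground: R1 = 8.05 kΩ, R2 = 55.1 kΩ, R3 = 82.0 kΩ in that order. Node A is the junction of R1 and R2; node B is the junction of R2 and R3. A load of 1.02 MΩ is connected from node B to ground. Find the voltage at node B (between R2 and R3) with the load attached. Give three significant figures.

At node B, R3 is in parallel with the load: R3‖R_L = 75.90 kΩ.
Below node A the resistance is R2 + (R3‖R_L) = 131.0 kΩ, so V_A = 18.3 × 131.0/139.0 = 17.24 V.
Then V_B = V_A × (R3‖R_L)/(R2 + R3‖R_L) = 17.24 × 75.90/131.0 = 9.99 V.

V ≈ 9.99 V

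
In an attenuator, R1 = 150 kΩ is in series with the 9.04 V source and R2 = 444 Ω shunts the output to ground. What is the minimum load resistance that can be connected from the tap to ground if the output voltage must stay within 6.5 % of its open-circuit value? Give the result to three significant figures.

Output resistance R_th = R1‖R2 = (150000 × 444)/150400 = 442.7 Ω.
The fractional drop is R_th/(R_th + R_L); requiring this ≤ 0.0650 gives R_L ≥ R_th(1/0.0650 − 1) = 442.7 × 14.38 = 6.37 kΩ.

R_L(min) ≈ 6.37 kΩ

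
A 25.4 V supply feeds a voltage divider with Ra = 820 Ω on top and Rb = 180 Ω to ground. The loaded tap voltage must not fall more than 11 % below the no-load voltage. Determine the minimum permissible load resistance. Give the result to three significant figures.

R_L(min) ≈ 1.19 kΩ

Output resistance R_th = Ra‖Rb = (820 × 180)/1000 = 147.6 Ω.
The fractional drop is R_th/(R_th + R_L); requiring this ≤ 0.110 gives R_L ≥ R_th(1/0.110 − 1) = 147.6 × 8.091 = 1.19 kΩ.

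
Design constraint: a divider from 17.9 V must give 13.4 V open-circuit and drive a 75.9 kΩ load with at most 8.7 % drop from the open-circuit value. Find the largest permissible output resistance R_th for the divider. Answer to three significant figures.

Loading drop = R_th/(R_th + R_L) ≤ 0.0870, so R_th ≤ R_L · ε/(1−ε) = 75.9 kΩ × 0.0870/0.9130 = 7.23 kΩ.
(Any R1, R2 with R2/(R1+R2) = 0.749 and R1‖R2 ≤ 7.23 kΩ will meet the spec.)

R_th ≤ 7.23 kΩ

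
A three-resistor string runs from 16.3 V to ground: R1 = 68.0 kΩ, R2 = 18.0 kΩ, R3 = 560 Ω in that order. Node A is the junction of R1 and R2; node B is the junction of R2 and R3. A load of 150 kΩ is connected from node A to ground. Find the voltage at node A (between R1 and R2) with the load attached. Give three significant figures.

V ≈ 3.19 V

Below node A the series string R2+R3 = 18560 Ω sits in parallel with the 150000 Ω load: 16520 Ω.
V_A = 16.3 × 16520/(68000 + 16520) = 3.19 V.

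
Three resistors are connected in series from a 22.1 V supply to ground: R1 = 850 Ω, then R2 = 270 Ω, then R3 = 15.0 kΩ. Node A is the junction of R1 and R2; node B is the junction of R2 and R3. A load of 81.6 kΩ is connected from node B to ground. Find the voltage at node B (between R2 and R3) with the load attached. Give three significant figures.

V ≈ 20.3 V

At node B, R3 is in parallel with the load: R3‖R_L = 12670 Ω.
Below node A the resistance is R2 + (R3‖R_L) = 12940 Ω, so V_A = 22.1 × 12940/13790 = 20.74 V.
Then V_B = V_A × (R3‖R_L)/(R2 + R3‖R_L) = 20.74 × 12670/12940 = 20.3 V.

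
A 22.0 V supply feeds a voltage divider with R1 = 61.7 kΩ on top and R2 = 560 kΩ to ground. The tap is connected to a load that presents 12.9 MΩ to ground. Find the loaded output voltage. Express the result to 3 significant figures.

The load sits in parallel with R2: R2‖R_L = (560 × 12900) / (560 + 12900) = 536.7 kΩ.
V_out = 22.0 × 536.7 / (61.7 + 536.7) = 22.0 × 536.7/598.4 = 19.7 V.

V_out ≈ 19.7 V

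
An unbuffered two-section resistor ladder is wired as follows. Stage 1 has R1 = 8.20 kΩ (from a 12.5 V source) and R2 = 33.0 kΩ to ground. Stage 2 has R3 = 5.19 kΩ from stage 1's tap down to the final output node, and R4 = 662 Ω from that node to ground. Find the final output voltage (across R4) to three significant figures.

V_out ≈ 0.534 V

Stage 2 presents R3+R4 = 5852 Ω as a load on stage 1's tap.
Stage 1's lower leg becomes R2‖(R3+R4) = 4971 Ω, so V_mid = 12.5 × 4971/13170 = 4.717 V.
Stage 2 is itself unloaded: V_out = V_mid × R4/(R3+R4) = 4.717 × 662/5852 = 0.534 V.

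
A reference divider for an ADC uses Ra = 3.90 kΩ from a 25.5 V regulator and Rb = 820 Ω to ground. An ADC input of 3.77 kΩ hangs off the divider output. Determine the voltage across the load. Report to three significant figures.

V_out ≈ 3.76 V

The load sits in parallel with Rb: Rb‖R_L = (820 × 3770) / (820 + 3770) = 673.5 Ω.
V_out = 25.5 × 673.5 / (3900 + 673.5) = 25.5 × 673.5/4574 = 3.76 V.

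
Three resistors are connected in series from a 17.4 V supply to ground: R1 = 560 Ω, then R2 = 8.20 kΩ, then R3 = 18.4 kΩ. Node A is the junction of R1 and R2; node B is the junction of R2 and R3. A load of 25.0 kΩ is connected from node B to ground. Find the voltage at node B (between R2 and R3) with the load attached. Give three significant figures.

V ≈ 9.53 V

At node B, R3 is in parallel with the load: R3‖R_L = 10600 Ω.
Below node A the resistance is R2 + (R3‖R_L) = 18800 Ω, so V_A = 17.4 × 18800/19360 = 16.90 V.
Then V_B = V_A × (R3‖R_L)/(R2 + R3‖R_L) = 16.90 × 10600/18800 = 9.53 V.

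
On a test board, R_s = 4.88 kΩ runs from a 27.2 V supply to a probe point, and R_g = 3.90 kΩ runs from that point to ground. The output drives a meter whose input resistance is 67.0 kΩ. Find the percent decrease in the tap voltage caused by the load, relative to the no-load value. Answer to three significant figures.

The divider's output (Thévenin) resistance is R_s‖R_g = 2.168 kΩ.
Fractional drop under load = R_th/(R_th + R_L) = 2.168 / (2.168 + 67.0) = 0.03134.
So the output falls by 3.13 %.

3.13 %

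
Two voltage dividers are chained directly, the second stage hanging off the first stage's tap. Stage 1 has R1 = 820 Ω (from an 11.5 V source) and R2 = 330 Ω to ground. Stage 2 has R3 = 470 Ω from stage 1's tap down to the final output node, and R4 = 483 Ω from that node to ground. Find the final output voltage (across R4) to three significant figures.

V_out ≈ 1.34 V

Stage 2 presents R3+R4 = 953.0 Ω as a load on stage 1's tap.
Stage 1's lower leg becomes R2‖(R3+R4) = 245.1 Ω, so V_mid = 11.5 × 245.1/1065 = 2.647 V.
Stage 2 is itself unloaded: V_out = V_mid × R4/(R3+R4) = 2.647 × 483/953.0 = 1.34 V.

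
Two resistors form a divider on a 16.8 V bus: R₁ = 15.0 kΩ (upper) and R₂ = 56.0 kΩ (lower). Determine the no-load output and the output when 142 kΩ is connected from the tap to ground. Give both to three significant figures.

Open-circuit: V = 16.8 × 56.0/(15.0 + 56.0) = 13.3 V.
With the load, R₂ becomes R₂‖R_L = 40.16 kΩ, so V = 16.8 × 40.16/55.16 = 12.2 V.

Unloaded: 13.3 V; loaded: 12.2 V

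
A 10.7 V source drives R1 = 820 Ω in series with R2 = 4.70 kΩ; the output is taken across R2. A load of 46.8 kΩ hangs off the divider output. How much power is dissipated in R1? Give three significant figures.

Total resistance from the source is R1 + (R2‖R_L) = 5091 Ω, so I = 10.7/5091 Ω = 2.102 mA.
P = I²·R1 = (2.102 mA)² × 820 Ω = 3.62 mW.

P ≈ 3.62 mW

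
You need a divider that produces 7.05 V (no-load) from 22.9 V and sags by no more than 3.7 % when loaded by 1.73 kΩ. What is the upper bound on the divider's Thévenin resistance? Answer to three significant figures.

Loading drop = R_th/(R_th + R_L) ≤ 0.0370, so R_th ≤ R_L · ε/(1−ε) = 1.73 kΩ × 0.0370/0.9630 = 66.5 Ω.
(Any R1, R2 with R2/(R1+R2) = 0.308 and R1‖R2 ≤ 66.5 Ω will meet the spec.)

R_th ≤ 66.5 Ω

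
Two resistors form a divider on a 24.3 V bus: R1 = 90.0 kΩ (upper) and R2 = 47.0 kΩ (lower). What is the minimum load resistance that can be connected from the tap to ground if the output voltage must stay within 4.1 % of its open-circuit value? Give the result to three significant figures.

Output resistance R_th = R1‖R2 = (90.0 × 47.0)/137.0 = 30.88 kΩ.
The fractional drop is R_th/(R_th + R_L); requiring this ≤ 0.0410 gives R_L ≥ R_th(1/0.0410 − 1) = 30.88 × 23.39 = 722 kΩ.

R_L(min) ≈ 722 kΩ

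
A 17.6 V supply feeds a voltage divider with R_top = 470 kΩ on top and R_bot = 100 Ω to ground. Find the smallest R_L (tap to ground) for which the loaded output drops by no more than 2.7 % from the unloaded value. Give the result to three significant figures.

Output resistance R_th = R_top‖R_bot = (470000 × 100)/470100 = 99.98 Ω.
The fractional drop is R_th/(R_th + R_L); requiring this ≤ 0.0270 gives R_L ≥ R_th(1/0.0270 − 1) = 99.98 × 36.04 = 3.60 kΩ.

R_L(min) ≈ 3.60 kΩ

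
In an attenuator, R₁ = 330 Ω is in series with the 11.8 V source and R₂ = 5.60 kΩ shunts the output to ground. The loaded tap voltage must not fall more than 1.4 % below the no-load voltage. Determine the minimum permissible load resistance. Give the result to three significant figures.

R_L(min) ≈ 21.9 kΩ

Output resistance R_th = R₁‖R₂ = (330 × 5600)/5930 = 311.6 Ω.
The fractional drop is R_th/(R_th + R_L); requiring this ≤ 0.0140 gives R_L ≥ R_th(1/0.0140 − 1) = 311.6 × 70.43 = 21.9 kΩ.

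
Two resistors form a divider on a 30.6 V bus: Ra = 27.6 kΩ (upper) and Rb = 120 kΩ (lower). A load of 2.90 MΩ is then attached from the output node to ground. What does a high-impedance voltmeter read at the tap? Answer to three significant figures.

V_out ≈ 24.7 V

The load sits in parallel with Rb: Rb‖R_L = (120 × 2900) / (120 + 2900) = 115.2 kΩ.
V_out = 30.6 × 115.2 / (27.6 + 115.2) = 30.6 × 115.2/142.8 = 24.7 V.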